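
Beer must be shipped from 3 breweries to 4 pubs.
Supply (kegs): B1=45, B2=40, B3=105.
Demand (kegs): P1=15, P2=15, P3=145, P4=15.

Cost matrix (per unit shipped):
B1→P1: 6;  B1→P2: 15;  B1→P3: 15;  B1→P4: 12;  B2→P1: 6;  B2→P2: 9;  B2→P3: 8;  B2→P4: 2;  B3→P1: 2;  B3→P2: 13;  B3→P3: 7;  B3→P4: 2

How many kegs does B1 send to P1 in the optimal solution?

15

The minimum-cost plan:
  B1 to P1: 15 × 6 = 90
  B1 to P2: 15 × 15 = 225
  B1 to P3: 15 × 15 = 225
  B2 to P3: 25 × 8 = 200
  B2 to P4: 15 × 2 = 30
  B3 to P3: 105 × 7 = 735
Total cost = 1505.
So B1→P1 carries 15 kegs.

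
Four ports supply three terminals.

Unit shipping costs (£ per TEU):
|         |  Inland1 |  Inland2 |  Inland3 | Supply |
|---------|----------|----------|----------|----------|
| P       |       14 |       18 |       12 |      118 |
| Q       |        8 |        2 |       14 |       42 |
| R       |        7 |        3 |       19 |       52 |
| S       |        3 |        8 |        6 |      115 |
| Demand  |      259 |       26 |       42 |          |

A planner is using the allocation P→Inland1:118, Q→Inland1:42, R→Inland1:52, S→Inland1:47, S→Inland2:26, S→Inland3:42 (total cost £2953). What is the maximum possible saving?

Current plan cost = 118·14 + 42·8 + 52·7 + 47·3 + 26·8 + 42·6 = £2953.
Optimal plan:
  P–Inland1: 76 × £14 = £1064
  P–Inland3: 42 × £12 = £504
  Q–Inland1: 16 × £8 = £128
  Q–Inland2: 26 × £2 = £52
  R–Inland1: 52 × £7 = £364
  S–Inland1: 115 × £3 = £345
Optimal cost = £2457.
Saving = 2953 − 2457 = £496.

496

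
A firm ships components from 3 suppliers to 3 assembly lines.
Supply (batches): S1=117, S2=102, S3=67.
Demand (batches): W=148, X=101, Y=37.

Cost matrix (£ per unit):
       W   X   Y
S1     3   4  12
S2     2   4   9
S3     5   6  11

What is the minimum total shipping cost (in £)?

1213

A cheapest plan:
  S1→W: 16 batches
  S1→X: 101 batches
  S2→W: 102 batches
  S3→W: 30 batches
  S3→Y: 37 batches
Total cost = £1213.
(Supply check: S1 ships 117; S2 ships 102; S3 ships 67.)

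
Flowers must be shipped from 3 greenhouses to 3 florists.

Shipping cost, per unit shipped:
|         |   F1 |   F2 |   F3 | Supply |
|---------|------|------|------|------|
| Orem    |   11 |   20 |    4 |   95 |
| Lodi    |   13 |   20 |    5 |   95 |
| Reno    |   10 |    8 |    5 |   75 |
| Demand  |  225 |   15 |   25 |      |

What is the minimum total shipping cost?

2800

A cheapest plan:
  Orem to F1: 95 × 11 = 1045
  Lodi to F1: 70 × 13 = 910
  Lodi to F3: 25 × 5 = 125
  Reno to F1: 60 × 10 = 600
  Reno to F2: 15 × 8 = 120
Total = 1045 + 910 + 125 + 600 + 120 = 2800.
(Supply check: Orem ships 95; Lodi ships 95; Reno ships 75.)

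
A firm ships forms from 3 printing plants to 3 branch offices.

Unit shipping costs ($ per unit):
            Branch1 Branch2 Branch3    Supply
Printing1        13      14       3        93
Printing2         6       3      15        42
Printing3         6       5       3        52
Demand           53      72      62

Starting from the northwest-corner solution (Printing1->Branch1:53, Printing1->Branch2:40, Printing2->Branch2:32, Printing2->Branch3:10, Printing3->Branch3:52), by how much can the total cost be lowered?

654

Current plan cost = 53·13 + 40·14 + 32·3 + 10·15 + 52·3 = $1651.
Optimal plan:
  Printing1→Branch1: 31 × $13 = $403
  Printing1→Branch3: 62 × $3 = $186
  Printing2→Branch2: 42 × $3 = $126
  Printing3→Branch1: 22 × $6 = $132
  Printing3→Branch2: 30 × $5 = $150
Optimal cost = $997.
Saving = 1651 − 997 = $654.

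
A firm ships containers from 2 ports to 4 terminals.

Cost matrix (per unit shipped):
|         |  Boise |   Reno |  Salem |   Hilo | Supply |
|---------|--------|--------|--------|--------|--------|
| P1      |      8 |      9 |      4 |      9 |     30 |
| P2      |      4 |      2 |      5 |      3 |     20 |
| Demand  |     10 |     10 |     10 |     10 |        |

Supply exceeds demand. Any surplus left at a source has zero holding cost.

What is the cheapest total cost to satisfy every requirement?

A cheapest plan:
  P1->Boise: 10 × 8 = 80
  P1->Salem: 10 × 4 = 40
  P2->Reno: 10 × 2 = 20
  P2->Hilo: 10 × 3 = 30
Total = 80 + 40 + 20 + 30 = 170.
(Supply check: P1 ships 20; P2 ships 20.)

170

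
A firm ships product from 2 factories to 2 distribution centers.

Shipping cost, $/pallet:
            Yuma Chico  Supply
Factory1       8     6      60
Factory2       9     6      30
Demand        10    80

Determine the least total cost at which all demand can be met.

One minimum-cost allocation:
  Factory1→Yuma: 10 × $8 = $80
  Factory1→Chico: 50 × $6 = $300
  Factory2→Chico: 30 × $6 = $180
Total = 80 + 300 + 180 = $560.

560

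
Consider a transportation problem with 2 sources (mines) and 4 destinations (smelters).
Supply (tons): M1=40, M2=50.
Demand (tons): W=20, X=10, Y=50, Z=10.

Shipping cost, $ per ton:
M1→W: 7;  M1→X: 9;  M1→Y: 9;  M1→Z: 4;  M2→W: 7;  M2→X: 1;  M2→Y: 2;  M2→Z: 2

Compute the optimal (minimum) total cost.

One minimum-cost allocation:
  M1→W: 20 × $7 = $140
  M1→Y: 10 × $9 = $90
  M1→Z: 10 × $4 = $40
  M2→X: 10 × $1 = $10
  M2→Y: 40 × $2 = $80
Total = 140 + 90 + 40 + 10 + 80 = $360.

360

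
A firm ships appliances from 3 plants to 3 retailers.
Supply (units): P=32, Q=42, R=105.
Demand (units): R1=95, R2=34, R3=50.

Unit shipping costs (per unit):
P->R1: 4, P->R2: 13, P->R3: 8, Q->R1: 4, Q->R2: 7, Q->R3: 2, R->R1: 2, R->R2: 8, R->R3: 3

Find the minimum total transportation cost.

An optimal shipping plan:
  P→R1: 32 × 4 = 128
  Q→R3: 42 × 2 = 84
  R→R1: 63 × 2 = 126
  R→R2: 34 × 8 = 272
  R→R3: 8 × 3 = 24
Total = 128 + 84 + 126 + 272 + 24 = 634.
(Supply check: P ships 32; Q ships 42; R ships 105.)

634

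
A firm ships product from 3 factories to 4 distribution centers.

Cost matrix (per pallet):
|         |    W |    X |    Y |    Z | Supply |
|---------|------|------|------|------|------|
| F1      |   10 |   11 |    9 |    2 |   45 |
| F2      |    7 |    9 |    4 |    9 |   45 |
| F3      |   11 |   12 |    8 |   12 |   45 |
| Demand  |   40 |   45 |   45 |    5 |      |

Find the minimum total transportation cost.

1130

A cheapest plan:
  F1→X: 40 × 11 = 440
  F1→Z: 5 × 2 = 10
  F2→W: 40 × 7 = 280
  F2→Y: 5 × 4 = 20
  F3→X: 5 × 12 = 60
  F3→Y: 40 × 8 = 320
Total = 440 + 10 + 280 + 20 + 60 + 320 = 1130.
(Supply check: F1 ships 45; F2 ships 45; F3 ships 45.)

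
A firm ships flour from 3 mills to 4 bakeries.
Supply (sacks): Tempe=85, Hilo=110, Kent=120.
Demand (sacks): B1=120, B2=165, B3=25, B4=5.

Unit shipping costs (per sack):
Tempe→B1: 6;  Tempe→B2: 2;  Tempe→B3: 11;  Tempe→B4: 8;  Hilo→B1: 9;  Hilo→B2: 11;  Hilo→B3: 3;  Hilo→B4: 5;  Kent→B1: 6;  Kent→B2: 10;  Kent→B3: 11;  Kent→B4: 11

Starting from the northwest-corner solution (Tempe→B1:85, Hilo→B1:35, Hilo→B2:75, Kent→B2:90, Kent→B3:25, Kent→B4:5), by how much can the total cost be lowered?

1010

Current plan cost = 85·6 + 35·9 + 75·11 + 90·10 + 25·11 + 5·11 = 2880.
Optimal plan:
  Tempe→B2: 85 × 2 = 170
  Hilo→B2: 80 × 11 = 880
  Hilo→B3: 25 × 3 = 75
  Hilo→B4: 5 × 5 = 25
  Kent→B1: 120 × 6 = 720
Optimal cost = 1870.
Saving = 2880 − 1870 = 1010.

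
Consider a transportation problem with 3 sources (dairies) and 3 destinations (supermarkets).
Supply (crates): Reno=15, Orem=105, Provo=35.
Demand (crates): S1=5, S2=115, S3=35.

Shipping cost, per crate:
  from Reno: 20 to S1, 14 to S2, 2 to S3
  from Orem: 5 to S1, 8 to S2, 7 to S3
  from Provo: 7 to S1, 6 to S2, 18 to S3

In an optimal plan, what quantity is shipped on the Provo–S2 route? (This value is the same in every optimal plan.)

35

Optimal shipments:
  Reno→S3: 15 × 2 = 30
  Orem→S1: 5 × 5 = 25
  Orem→S2: 80 × 8 = 640
  Orem→S3: 20 × 7 = 140
  Provo→S2: 35 × 6 = 210
Total cost = 1045.
So Provo→S2 carries 35 crates.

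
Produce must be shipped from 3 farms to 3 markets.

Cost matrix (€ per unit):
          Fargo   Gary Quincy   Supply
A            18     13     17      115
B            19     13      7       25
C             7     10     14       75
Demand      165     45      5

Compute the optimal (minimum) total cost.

2765

An optimal shipping plan:
  A to Fargo: 90 × €18 = €1620
  A to Gary: 25 × €13 = €325
  B to Gary: 20 × €13 = €260
  B to Quincy: 5 × €7 = €35
  C to Fargo: 75 × €7 = €525
Total = 1620 + 325 + 260 + 35 + 525 = €2765.
(Supply check: A ships 115; B ships 25; C ships 75.)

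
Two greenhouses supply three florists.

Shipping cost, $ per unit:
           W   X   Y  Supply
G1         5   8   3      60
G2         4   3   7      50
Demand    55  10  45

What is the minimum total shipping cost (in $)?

400

One minimum-cost allocation:
  G1–W: 15 × $5 = $75
  G1–Y: 45 × $3 = $135
  G2–W: 40 × $4 = $160
  G2–X: 10 × $3 = $30
Total = 75 + 135 + 160 + 30 = $400.
(Supply check: G1 ships 60; G2 ships 50.)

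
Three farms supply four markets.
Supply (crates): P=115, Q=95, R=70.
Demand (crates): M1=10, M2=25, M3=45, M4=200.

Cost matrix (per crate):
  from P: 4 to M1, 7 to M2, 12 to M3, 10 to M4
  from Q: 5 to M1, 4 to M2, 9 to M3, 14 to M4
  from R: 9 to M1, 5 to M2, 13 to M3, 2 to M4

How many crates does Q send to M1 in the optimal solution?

10

The minimum-cost plan:
  P->M4: 115 × 10 = 1150
  Q->M1: 10 × 5 = 50
  Q->M2: 25 × 4 = 100
  Q->M3: 45 × 9 = 405
  Q->M4: 15 × 14 = 210
  R->M4: 70 × 2 = 140
Total cost = 2055.
So Q→M1 carries 10 crates.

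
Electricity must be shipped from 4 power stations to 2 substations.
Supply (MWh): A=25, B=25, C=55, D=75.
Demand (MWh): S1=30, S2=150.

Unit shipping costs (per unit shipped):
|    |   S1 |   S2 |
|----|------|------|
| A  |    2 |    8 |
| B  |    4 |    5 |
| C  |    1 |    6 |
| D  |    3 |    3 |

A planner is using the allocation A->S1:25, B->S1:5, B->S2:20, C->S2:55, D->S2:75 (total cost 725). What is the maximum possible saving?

20

Current plan cost = 25·2 + 5·4 + 20·5 + 55·6 + 75·3 = 725.
Optimal plan:
  A to S1: 25 × 2 = 50
  B to S2: 25 × 5 = 125
  C to S1: 5 × 1 = 5
  C to S2: 50 × 6 = 300
  D to S2: 75 × 3 = 225
Optimal cost = 705.
Saving = 725 − 705 = 20.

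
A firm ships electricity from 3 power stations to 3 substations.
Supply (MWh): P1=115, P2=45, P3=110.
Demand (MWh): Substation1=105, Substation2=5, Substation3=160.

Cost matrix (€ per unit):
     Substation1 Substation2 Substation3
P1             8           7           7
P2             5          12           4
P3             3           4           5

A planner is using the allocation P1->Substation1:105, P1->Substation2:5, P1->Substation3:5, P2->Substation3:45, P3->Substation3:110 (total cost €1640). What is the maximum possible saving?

Current plan cost = 105·8 + 5·7 + 5·7 + 45·4 + 110·5 = €1640.
Optimal plan:
  P1–Substation3: 115 × €7 = €805
  P2–Substation3: 45 × €4 = €180
  P3–Substation1: 105 × €3 = €315
  P3–Substation2: 5 × €4 = €20
Optimal cost = €1320.
Saving = 1640 − 1320 = €320.

320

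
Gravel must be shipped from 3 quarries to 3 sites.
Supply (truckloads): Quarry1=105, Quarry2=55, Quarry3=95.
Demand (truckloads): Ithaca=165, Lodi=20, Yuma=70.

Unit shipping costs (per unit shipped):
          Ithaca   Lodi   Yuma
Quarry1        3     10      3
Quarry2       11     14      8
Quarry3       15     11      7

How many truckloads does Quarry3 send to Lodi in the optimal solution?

Optimal shipments:
  Quarry1→Ithaca: 105 × 3 = 315
  Quarry2→Ithaca: 55 × 11 = 605
  Quarry3→Ithaca: 5 × 15 = 75
  Quarry3→Lodi: 20 × 11 = 220
  Quarry3→Yuma: 70 × 7 = 490
Total cost = 1705.
So Quarry3→Lodi carries 20 truckloads.

20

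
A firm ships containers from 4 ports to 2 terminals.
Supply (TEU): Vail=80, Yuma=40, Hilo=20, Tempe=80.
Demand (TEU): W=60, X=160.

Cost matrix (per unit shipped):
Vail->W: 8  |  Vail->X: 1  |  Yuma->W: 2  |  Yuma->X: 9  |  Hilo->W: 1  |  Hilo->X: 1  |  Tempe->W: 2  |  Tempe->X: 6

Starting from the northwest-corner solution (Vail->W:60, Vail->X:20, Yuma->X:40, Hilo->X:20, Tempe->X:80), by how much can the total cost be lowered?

Current plan cost = 60·8 + 20·1 + 40·9 + 20·1 + 80·6 = 1360.
Optimal plan:
  Vail->X: 80 TEU
  Yuma->W: 40 TEU
  Hilo->X: 20 TEU
  Tempe->W: 20 TEU
  Tempe->X: 60 TEU
Optimal cost = 580.
Saving = 1360 − 580 = 780.

780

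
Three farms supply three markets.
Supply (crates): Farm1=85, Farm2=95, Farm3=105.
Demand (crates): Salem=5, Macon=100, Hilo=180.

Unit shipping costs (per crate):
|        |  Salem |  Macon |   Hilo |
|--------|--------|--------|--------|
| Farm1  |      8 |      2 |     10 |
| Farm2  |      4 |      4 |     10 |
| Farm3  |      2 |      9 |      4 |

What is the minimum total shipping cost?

1420

One minimum-cost allocation:
  Farm1–Macon: 85 crates
  Farm2–Salem: 5 crates
  Farm2–Macon: 15 crates
  Farm2–Hilo: 75 crates
  Farm3–Hilo: 105 crates
Total cost = 1420.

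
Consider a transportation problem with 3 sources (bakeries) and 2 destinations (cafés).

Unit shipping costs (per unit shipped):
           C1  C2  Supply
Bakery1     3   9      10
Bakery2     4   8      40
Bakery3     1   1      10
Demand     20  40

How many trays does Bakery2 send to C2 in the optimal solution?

30

Optimal shipments:
  Bakery1–C1: 10 × 3 = 30
  Bakery2–C1: 10 × 4 = 40
  Bakery2–C2: 30 × 8 = 240
  Bakery3–C2: 10 × 1 = 10
Total cost = 320.
So Bakery2→C2 carries 30 trays.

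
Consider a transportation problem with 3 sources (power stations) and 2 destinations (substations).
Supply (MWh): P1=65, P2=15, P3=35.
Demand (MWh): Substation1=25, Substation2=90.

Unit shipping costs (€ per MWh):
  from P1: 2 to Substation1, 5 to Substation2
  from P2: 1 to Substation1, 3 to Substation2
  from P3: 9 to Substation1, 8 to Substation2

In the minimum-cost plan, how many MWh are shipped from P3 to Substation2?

35

Optimal shipments:
  P1->Substation1: 25 × €2 = €50
  P1->Substation2: 40 × €5 = €200
  P2->Substation2: 15 × €3 = €45
  P3->Substation2: 35 × €8 = €280
Total cost = €575.
So P3→Substation2 carries 35 MWh.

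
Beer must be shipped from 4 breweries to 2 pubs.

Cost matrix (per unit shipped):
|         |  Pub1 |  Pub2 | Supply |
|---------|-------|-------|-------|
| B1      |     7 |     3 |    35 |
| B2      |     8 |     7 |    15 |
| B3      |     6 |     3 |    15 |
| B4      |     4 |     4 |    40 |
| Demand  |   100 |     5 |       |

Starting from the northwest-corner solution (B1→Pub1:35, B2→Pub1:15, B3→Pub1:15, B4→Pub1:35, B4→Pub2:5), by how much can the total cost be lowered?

20

Current plan cost = 35·7 + 15·8 + 15·6 + 35·4 + 5·4 = 615.
Optimal plan:
  B1 to Pub1: 30 × 7 = 210
  B1 to Pub2: 5 × 3 = 15
  B2 to Pub1: 15 × 8 = 120
  B3 to Pub1: 15 × 6 = 90
  B4 to Pub1: 40 × 4 = 160
Optimal cost = 595.
Saving = 615 − 595 = 20.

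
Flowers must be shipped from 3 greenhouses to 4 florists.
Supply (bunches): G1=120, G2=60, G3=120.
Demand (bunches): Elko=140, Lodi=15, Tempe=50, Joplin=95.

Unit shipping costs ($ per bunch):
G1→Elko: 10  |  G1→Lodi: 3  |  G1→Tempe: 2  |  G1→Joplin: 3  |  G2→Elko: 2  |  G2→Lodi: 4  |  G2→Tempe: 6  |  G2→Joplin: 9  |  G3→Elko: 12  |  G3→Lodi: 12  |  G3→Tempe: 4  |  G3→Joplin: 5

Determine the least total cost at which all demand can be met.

An optimal shipping plan:
  G1–Lodi: 15 bunches
  G1–Tempe: 10 bunches
  G1–Joplin: 95 bunches
  G2–Elko: 60 bunches
  G3–Elko: 80 bunches
  G3–Tempe: 40 bunches
Total cost = $1590.

1590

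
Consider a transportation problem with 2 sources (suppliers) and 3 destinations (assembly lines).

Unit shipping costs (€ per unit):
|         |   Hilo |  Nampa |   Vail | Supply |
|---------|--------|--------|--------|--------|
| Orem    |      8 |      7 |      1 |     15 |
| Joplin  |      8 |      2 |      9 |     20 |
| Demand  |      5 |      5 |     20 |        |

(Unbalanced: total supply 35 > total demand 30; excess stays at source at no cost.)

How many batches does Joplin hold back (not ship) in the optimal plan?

An optimal plan:
  Orem to Vail: 15 batches
  Joplin to Hilo: 5 batches
  Joplin to Nampa: 5 batches
  Joplin to Vail: 5 batches
Total cost = €110.
Joplin ships 15 of its 20, leaving 5.

5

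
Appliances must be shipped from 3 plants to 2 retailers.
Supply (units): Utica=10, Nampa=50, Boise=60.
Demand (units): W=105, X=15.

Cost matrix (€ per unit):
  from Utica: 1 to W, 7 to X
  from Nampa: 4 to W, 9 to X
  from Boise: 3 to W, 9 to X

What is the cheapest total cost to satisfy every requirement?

One minimum-cost allocation:
  Utica->W: 10 × €1 = €10
  Nampa->W: 35 × €4 = €140
  Nampa->X: 15 × €9 = €135
  Boise->W: 60 × €3 = €180
Total = 10 + 140 + 135 + 180 = €465.
(Supply check: Utica ships 10; Nampa ships 50; Boise ships 60.)

465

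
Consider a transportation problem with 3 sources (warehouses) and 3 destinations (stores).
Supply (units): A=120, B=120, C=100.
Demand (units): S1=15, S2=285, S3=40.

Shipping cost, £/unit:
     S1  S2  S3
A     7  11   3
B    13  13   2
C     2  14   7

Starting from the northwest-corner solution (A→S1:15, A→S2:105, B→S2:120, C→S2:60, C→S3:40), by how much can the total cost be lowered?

Current plan cost = 15·7 + 105·11 + 120·13 + 60·14 + 40·7 = £3940.
Optimal plan:
  A to S2: 120 × £11 = £1320
  B to S2: 80 × £13 = £1040
  B to S3: 40 × £2 = £80
  C to S1: 15 × £2 = £30
  C to S2: 85 × £14 = £1190
Optimal cost = £3660.
Saving = 3940 − 3660 = £280.

280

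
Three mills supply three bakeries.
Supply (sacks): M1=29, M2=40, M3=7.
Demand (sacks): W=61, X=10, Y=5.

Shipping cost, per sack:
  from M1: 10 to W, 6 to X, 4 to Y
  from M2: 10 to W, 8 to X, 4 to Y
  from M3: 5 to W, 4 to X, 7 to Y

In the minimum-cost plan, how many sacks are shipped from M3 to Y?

0

Optimal shipments:
  M1->W: 14 × 10 = 140
  M1->X: 10 × 6 = 60
  M1->Y: 5 × 4 = 20
  M2->W: 40 × 10 = 400
  M3->W: 7 × 5 = 35
Total cost = 655.
The route M3→Y is not used.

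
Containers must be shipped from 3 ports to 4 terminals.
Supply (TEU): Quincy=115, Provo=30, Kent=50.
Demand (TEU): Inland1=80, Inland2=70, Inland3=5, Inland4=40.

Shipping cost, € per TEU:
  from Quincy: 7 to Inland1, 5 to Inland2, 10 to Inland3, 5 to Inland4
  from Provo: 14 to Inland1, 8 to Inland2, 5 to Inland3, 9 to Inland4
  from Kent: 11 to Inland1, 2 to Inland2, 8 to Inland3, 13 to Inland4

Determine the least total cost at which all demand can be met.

1065

A cheapest plan:
  Quincy–Inland1: 80 × €7 = €560
  Quincy–Inland4: 35 × €5 = €175
  Provo–Inland2: 20 × €8 = €160
  Provo–Inland3: 5 × €5 = €25
  Provo–Inland4: 5 × €9 = €45
  Kent–Inland2: 50 × €2 = €100
Total = 560 + 175 + 160 + 25 + 45 + 100 = €1065.
(Supply check: Quincy ships 115; Provo ships 30; Kent ships 50.)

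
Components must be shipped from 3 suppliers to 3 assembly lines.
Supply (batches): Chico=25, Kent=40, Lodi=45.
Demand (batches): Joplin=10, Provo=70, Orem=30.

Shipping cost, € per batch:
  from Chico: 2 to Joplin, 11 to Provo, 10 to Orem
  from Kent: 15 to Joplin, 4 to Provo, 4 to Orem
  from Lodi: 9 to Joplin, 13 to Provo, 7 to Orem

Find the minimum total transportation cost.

750

One minimum-cost allocation:
  Chico–Joplin: 10 × €2 = €20
  Chico–Provo: 15 × €11 = €165
  Kent–Provo: 40 × €4 = €160
  Lodi–Provo: 15 × €13 = €195
  Lodi–Orem: 30 × €7 = €210
Total = 20 + 165 + 160 + 195 + 210 = €750.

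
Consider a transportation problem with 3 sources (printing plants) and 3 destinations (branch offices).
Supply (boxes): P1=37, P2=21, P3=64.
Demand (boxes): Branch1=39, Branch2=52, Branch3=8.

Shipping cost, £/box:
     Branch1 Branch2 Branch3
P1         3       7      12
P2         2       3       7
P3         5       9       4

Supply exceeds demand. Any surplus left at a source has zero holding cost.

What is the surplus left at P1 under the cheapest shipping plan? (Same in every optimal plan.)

Minimum-cost shipments:
  P1->Branch1: 6 boxes
  P1->Branch2: 31 boxes
  P2->Branch2: 21 boxes
  P3->Branch1: 33 boxes
  P3->Branch3: 8 boxes
Total cost = £495.
P1 ships 37 of its 37, leaving 0.

0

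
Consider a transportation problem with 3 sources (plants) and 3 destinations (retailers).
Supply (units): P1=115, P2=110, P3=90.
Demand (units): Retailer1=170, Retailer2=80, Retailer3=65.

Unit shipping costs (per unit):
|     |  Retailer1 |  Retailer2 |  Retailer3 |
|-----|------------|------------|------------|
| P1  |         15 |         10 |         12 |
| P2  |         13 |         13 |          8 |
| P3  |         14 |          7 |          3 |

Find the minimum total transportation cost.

3250

A cheapest plan:
  P1->Retailer1: 60 × 15 = 900
  P1->Retailer2: 55 × 10 = 550
  P2->Retailer1: 110 × 13 = 1430
  P3->Retailer2: 25 × 7 = 175
  P3->Retailer3: 65 × 3 = 195
Total = 900 + 550 + 1430 + 175 + 195 = 3250.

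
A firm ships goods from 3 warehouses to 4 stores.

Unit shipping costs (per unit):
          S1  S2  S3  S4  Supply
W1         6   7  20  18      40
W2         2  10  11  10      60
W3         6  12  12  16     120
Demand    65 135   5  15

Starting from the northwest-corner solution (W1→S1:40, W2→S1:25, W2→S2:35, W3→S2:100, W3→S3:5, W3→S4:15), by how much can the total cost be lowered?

300

Current plan cost = 40·6 + 25·2 + 35·10 + 100·12 + 5·12 + 15·16 = 2140.
Optimal plan:
  W1->S2: 40 units
  W2->S1: 45 units
  W2->S4: 15 units
  W3->S1: 20 units
  W3->S2: 95 units
  W3->S3: 5 units
Optimal cost = 1840.
Saving = 2140 − 1840 = 300.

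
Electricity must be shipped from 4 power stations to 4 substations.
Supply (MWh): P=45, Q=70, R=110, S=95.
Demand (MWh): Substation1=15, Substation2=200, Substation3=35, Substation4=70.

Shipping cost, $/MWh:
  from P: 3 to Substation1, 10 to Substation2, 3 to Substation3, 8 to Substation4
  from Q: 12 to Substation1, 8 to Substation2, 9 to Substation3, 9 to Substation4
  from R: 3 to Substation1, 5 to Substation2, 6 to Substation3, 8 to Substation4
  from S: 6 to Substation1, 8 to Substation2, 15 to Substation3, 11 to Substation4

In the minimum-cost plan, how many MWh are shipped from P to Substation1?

10

Optimal shipments:
  P→Substation1: 10 × $3 = $30
  P→Substation3: 35 × $3 = $105
  Q→Substation4: 70 × $9 = $630
  R→Substation1: 5 × $3 = $15
  R→Substation2: 105 × $5 = $525
  S→Substation2: 95 × $8 = $760
Total cost = $2065.
So P→Substation1 carries 10 MWh.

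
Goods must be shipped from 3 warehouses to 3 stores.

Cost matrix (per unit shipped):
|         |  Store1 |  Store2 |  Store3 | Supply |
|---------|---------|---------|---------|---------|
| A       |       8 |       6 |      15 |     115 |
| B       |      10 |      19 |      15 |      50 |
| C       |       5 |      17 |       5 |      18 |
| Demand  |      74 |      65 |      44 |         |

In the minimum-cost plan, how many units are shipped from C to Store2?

Optimal shipments:
  A→Store1: 50 × 8 = 400
  A→Store2: 65 × 6 = 390
  B→Store1: 24 × 10 = 240
  B→Store3: 26 × 15 = 390
  C→Store3: 18 × 5 = 90
Total cost = 1510.
The route C→Store2 is not used.

0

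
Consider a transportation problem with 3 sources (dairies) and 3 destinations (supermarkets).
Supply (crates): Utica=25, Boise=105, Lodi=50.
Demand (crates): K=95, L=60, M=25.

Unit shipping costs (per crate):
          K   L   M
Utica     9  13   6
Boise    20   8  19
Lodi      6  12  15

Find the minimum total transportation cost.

A cheapest plan:
  Utica->M: 25 × 6 = 150
  Boise->K: 45 × 20 = 900
  Boise->L: 60 × 8 = 480
  Lodi->K: 50 × 6 = 300
Total = 150 + 900 + 480 + 300 = 1830.

1830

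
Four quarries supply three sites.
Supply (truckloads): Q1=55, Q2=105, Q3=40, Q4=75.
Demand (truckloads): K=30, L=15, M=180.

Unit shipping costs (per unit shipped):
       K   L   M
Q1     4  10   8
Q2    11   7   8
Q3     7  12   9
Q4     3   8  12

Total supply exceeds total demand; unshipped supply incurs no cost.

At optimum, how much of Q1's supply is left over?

0

Minimum-cost shipments:
  Q1 to M: 55 × 8 = 440
  Q2 to L: 15 × 7 = 105
  Q2 to M: 90 × 8 = 720
  Q3 to M: 35 × 9 = 315
  Q4 to K: 30 × 3 = 90
Total cost = 1670.
Q1 ships 55 of its 55, leaving 0.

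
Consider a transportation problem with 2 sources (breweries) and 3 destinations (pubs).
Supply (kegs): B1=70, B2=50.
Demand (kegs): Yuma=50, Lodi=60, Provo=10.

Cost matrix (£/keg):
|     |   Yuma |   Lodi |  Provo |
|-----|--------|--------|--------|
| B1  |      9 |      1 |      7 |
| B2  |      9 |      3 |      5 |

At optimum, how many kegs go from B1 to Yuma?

Optimal shipments:
  B1–Yuma: 10 × £9 = £90
  B1–Lodi: 60 × £1 = £60
  B2–Yuma: 40 × £9 = £360
  B2–Provo: 10 × £5 = £50
Total cost = £560.
So B1→Yuma carries 10 kegs.

10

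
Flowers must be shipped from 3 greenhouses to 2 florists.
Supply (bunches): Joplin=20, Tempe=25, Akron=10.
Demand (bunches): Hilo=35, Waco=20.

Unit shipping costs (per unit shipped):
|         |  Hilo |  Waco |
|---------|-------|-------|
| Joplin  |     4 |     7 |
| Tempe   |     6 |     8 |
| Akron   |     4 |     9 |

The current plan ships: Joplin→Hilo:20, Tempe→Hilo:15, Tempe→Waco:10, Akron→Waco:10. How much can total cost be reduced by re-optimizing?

30

Current plan cost = 20·4 + 15·6 + 10·8 + 10·9 = 340.
Optimal plan:
  Joplin–Hilo: 20 × 4 = 80
  Tempe–Hilo: 5 × 6 = 30
  Tempe–Waco: 20 × 8 = 160
  Akron–Hilo: 10 × 4 = 40
Optimal cost = 310.
Saving = 340 − 310 = 30.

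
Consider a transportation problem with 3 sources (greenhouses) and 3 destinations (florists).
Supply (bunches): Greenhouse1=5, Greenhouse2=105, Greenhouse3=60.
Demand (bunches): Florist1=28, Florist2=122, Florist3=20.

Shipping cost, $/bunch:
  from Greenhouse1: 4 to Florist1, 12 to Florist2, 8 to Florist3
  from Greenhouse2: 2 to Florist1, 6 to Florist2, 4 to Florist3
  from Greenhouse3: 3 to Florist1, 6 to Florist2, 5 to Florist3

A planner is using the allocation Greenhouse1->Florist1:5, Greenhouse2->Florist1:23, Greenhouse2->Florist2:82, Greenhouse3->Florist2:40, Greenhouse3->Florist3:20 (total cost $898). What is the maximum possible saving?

Current plan cost = 5·4 + 23·2 + 82·6 + 40·6 + 20·5 = $898.
Optimal plan:
  Greenhouse1 to Florist1: 5 × $4 = $20
  Greenhouse2 to Florist1: 23 × $2 = $46
  Greenhouse2 to Florist2: 62 × $6 = $372
  Greenhouse2 to Florist3: 20 × $4 = $80
  Greenhouse3 to Florist2: 60 × $6 = $360
Optimal cost = $878.
Saving = 898 − 878 = $20.

20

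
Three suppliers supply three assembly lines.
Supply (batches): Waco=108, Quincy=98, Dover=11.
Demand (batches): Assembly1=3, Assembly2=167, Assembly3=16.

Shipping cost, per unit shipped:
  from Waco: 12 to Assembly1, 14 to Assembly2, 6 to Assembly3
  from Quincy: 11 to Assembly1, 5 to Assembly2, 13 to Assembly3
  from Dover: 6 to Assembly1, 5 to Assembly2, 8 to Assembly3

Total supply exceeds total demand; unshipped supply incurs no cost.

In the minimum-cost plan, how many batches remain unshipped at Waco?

31

An optimal plan:
  Waco->Assembly1: 3 × 12 = 36
  Waco->Assembly2: 58 × 14 = 812
  Waco->Assembly3: 16 × 6 = 96
  Quincy->Assembly2: 98 × 5 = 490
  Dover->Assembly2: 11 × 5 = 55
Total cost = 1489.
Waco ships 77 of its 108, leaving 31.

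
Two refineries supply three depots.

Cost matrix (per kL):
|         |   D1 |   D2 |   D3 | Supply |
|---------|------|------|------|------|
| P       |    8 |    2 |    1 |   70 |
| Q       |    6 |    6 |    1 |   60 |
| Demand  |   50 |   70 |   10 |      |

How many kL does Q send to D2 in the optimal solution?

The minimum-cost plan:
  P->D2: 70 × 2 = 140
  Q->D1: 50 × 6 = 300
  Q->D3: 10 × 1 = 10
Total cost = 450.
The route Q→D2 is not used.

0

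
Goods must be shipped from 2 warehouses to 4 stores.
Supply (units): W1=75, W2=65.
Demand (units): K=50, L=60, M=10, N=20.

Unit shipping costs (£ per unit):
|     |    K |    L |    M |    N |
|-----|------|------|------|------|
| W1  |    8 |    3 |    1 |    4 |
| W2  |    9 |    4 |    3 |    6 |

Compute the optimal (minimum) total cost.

Optimal allocation:
  W1->K: 45 × £8 = £360
  W1->M: 10 × £1 = £10
  W1->N: 20 × £4 = £80
  W2->K: 5 × £9 = £45
  W2->L: 60 × £4 = £240
Total = 360 + 10 + 80 + 45 + 240 = £735.
(Supply check: W1 ships 75; W2 ships 65.)

735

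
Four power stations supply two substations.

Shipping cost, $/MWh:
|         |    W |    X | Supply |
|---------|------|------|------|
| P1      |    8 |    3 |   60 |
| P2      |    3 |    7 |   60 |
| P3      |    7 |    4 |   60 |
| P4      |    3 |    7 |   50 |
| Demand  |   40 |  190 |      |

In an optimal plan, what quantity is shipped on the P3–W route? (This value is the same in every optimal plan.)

Solving gives:
  P1 to X: 60 × $3 = $180
  P2 to W: 40 × $3 = $120
  P2 to X: 20 × $7 = $140
  P3 to X: 60 × $4 = $240
  P4 to X: 50 × $7 = $350
Total cost = $1030.
The route P3→W is not used.

0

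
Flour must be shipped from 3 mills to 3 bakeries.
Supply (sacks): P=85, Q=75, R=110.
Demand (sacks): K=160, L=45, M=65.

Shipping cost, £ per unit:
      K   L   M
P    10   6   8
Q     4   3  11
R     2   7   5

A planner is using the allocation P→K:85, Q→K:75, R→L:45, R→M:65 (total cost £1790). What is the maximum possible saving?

655

Current plan cost = 85·10 + 75·4 + 45·7 + 65·5 = £1790.
Optimal plan:
  P–L: 20 × £6 = £120
  P–M: 65 × £8 = £520
  Q–K: 50 × £4 = £200
  Q–L: 25 × £3 = £75
  R–K: 110 × £2 = £220
Optimal cost = £1135.
Saving = 1790 − 1135 = £655.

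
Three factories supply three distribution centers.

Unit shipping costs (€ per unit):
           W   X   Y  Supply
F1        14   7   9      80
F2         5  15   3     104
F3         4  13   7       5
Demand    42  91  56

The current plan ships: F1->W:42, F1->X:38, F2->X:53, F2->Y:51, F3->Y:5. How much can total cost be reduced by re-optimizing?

744

Current plan cost = 42·14 + 38·7 + 53·15 + 51·3 + 5·7 = €1837.
Optimal plan:
  F1→X: 80 × €7 = €560
  F2→W: 42 × €5 = €210
  F2→X: 6 × €15 = €90
  F2→Y: 56 × €3 = €168
  F3→X: 5 × €13 = €65
Optimal cost = €1093.
Saving = 1837 − 1093 = €744.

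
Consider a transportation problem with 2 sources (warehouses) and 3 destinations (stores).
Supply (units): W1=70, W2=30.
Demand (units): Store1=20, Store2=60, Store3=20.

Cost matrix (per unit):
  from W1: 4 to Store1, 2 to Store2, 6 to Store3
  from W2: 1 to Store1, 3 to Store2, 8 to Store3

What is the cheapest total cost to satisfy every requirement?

An optimal shipping plan:
  W1 to Store2: 50 × 2 = 100
  W1 to Store3: 20 × 6 = 120
  W2 to Store1: 20 × 1 = 20
  W2 to Store2: 10 × 3 = 30
Total = 100 + 120 + 20 + 30 = 270.
(Supply check: W1 ships 70; W2 ships 30.)

270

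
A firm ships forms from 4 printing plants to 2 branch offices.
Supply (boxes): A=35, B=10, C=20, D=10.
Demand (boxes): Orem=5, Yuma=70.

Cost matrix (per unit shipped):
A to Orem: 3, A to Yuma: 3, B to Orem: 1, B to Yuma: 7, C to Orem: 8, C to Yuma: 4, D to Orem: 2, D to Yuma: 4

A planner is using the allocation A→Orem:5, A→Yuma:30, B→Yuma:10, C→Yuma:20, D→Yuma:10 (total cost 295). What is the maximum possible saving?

Current plan cost = 5·3 + 30·3 + 10·7 + 20·4 + 10·4 = 295.
Optimal plan:
  A→Yuma: 35 × 3 = 105
  B→Orem: 5 × 1 = 5
  B→Yuma: 5 × 7 = 35
  C→Yuma: 20 × 4 = 80
  D→Yuma: 10 × 4 = 40
Optimal cost = 265.
Saving = 295 − 265 = 30.

30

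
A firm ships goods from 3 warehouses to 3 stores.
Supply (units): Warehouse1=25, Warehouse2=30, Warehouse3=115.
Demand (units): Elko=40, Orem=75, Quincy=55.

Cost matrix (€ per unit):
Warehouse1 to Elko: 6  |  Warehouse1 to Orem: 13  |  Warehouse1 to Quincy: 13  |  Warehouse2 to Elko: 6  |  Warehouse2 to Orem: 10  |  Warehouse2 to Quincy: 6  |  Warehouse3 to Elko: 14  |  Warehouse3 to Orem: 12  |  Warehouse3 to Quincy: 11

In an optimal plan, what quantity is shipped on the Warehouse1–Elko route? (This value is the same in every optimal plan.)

Optimal shipments:
  Warehouse1→Elko: 25 units
  Warehouse2→Elko: 15 units
  Warehouse2→Quincy: 15 units
  Warehouse3→Orem: 75 units
  Warehouse3→Quincy: 40 units
Total cost = €1670.
So Warehouse1→Elko carries 25 units.

25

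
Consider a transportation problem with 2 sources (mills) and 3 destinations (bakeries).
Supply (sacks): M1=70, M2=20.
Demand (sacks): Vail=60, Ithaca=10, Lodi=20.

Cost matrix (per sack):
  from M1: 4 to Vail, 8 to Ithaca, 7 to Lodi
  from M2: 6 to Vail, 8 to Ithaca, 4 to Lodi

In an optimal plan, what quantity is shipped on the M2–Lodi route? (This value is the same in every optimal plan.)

Solving gives:
  M1→Vail: 60 sacks
  M1→Ithaca: 10 sacks
  M2→Lodi: 20 sacks
Total cost = 400.
So M2→Lodi carries 20 sacks.

20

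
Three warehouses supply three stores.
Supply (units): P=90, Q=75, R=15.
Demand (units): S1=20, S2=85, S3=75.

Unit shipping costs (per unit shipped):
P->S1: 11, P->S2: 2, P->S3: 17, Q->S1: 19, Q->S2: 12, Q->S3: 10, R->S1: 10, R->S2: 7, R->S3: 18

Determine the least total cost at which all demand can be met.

1125

An optimal shipping plan:
  P–S1: 5 × 11 = 55
  P–S2: 85 × 2 = 170
  Q–S3: 75 × 10 = 750
  R–S1: 15 × 10 = 150
Total = 55 + 170 + 750 + 150 = 1125.
(Supply check: P ships 90; Q ships 75; R ships 15.)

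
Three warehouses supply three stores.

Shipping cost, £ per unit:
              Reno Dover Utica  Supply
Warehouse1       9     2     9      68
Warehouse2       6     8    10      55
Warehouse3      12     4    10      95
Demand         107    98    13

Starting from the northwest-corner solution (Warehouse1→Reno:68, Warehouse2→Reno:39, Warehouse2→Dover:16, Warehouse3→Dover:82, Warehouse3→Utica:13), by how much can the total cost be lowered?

144

Current plan cost = 68·9 + 39·6 + 16·8 + 82·4 + 13·10 = £1432.
Optimal plan:
  Warehouse1→Reno: 52 × £9 = £468
  Warehouse1→Dover: 16 × £2 = £32
  Warehouse2→Reno: 55 × £6 = £330
  Warehouse3→Dover: 82 × £4 = £328
  Warehouse3→Utica: 13 × £10 = £130
Optimal cost = £1288.
Saving = 1432 − 1288 = £144.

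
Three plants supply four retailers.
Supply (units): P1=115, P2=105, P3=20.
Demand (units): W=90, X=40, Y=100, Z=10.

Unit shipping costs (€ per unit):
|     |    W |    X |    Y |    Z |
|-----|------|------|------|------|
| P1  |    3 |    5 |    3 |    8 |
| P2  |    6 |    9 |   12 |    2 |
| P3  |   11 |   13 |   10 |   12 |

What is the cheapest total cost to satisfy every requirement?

1220

A cheapest plan:
  P1–X: 35 × €5 = €175
  P1–Y: 80 × €3 = €240
  P2–W: 90 × €6 = €540
  P2–X: 5 × €9 = €45
  P2–Z: 10 × €2 = €20
  P3–Y: 20 × €10 = €200
Total = 175 + 240 + 540 + 45 + 20 + 200 = €1220.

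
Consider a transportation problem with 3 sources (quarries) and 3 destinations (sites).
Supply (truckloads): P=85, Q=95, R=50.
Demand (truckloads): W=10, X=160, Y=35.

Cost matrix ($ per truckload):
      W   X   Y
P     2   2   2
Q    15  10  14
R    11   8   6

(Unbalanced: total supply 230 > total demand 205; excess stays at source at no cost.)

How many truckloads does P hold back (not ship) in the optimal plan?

Minimum-cost shipments:
  P→W: 10 × $2 = $20
  P→X: 75 × $2 = $150
  Q→X: 70 × $10 = $700
  R→X: 15 × $8 = $120
  R→Y: 35 × $6 = $210
Total cost = $1200.
P ships 85 of its 85, leaving 0.

0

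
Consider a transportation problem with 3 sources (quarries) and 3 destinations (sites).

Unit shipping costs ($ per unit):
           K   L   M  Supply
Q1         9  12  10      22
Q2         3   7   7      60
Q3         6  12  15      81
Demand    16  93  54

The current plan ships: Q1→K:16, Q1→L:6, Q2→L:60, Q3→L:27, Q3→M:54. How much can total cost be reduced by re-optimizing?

254

Current plan cost = 16·9 + 6·12 + 60·7 + 27·12 + 54·15 = $1770.
Optimal plan:
  Q1→M: 22 × $10 = $220
  Q2→L: 28 × $7 = $196
  Q2→M: 32 × $7 = $224
  Q3→K: 16 × $6 = $96
  Q3→L: 65 × $12 = $780
Optimal cost = $1516.
Saving = 1770 − 1516 = $254.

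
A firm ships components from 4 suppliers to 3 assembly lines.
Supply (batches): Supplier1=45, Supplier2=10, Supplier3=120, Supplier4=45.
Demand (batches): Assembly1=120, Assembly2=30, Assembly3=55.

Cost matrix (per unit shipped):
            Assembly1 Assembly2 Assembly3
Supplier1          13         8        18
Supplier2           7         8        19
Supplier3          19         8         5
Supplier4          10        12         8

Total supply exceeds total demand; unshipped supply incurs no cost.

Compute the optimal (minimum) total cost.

An optimal shipping plan:
  Supplier1->Assembly1: 45 × 13 = 585
  Supplier2->Assembly1: 10 × 7 = 70
  Supplier3->Assembly1: 20 × 19 = 380
  Supplier3->Assembly2: 30 × 8 = 240
  Supplier3->Assembly3: 55 × 5 = 275
  Supplier4->Assembly1: 45 × 10 = 450
Total = 585 + 70 + 380 + 240 + 275 + 450 = 2000.

2000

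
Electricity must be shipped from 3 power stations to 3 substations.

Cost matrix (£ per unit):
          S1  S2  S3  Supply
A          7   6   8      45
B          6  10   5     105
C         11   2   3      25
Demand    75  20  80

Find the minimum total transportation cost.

925

Optimal allocation:
  A→S1: 45 MWh
  B→S1: 30 MWh
  B→S3: 75 MWh
  C→S2: 20 MWh
  C→S3: 5 MWh
Total cost = £925.
(Supply check: A ships 45; B ships 105; C ships 25.)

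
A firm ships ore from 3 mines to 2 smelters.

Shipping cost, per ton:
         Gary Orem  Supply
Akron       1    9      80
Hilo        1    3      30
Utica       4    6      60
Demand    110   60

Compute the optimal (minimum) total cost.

An optimal shipping plan:
  Akron to Gary: 80 × 1 = 80
  Hilo to Gary: 30 × 1 = 30
  Utica to Orem: 60 × 6 = 360
Total = 80 + 30 + 360 = 470.
(Supply check: Akron ships 80; Hilo ships 30; Utica ships 60.)

470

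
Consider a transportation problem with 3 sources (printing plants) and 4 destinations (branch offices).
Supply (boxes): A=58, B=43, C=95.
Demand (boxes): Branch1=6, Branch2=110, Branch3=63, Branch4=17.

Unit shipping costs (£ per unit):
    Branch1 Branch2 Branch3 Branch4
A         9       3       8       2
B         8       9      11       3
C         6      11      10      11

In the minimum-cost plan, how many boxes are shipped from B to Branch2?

The minimum-cost plan:
  A→Branch2: 58 × £3 = £174
  B→Branch2: 26 × £9 = £234
  B→Branch4: 17 × £3 = £51
  C→Branch1: 6 × £6 = £36
  C→Branch2: 26 × £11 = £286
  C→Branch3: 63 × £10 = £630
Total cost = £1411.
So B→Branch2 carries 26 boxes.

26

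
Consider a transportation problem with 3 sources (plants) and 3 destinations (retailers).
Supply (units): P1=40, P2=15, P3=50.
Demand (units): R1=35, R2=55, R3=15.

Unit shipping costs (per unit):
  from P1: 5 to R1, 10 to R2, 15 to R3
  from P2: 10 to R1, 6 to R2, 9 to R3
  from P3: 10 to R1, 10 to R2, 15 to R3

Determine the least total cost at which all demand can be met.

860

An optimal shipping plan:
  P1->R1: 35 units
  P1->R2: 5 units
  P2->R3: 15 units
  P3->R2: 50 units
Total cost = 860.
(Supply check: P1 ships 40; P2 ships 15; P3 ships 50.)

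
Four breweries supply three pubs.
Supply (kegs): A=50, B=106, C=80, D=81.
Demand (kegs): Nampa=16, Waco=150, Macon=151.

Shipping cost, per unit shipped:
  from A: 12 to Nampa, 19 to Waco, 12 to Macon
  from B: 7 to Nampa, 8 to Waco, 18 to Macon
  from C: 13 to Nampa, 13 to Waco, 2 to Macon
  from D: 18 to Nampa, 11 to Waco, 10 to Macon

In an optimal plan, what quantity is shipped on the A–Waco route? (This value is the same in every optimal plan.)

Solving gives:
  A->Macon: 50 × 12 = 600
  B->Nampa: 16 × 7 = 112
  B->Waco: 90 × 8 = 720
  C->Macon: 80 × 2 = 160
  D->Waco: 60 × 11 = 660
  D->Macon: 21 × 10 = 210
Total cost = 2462.
The route A→Waco is not used.

0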